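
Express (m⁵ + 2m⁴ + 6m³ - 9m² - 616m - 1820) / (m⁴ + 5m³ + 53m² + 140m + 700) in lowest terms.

(m³ + 2m² - 22m - 65)/(m² + 5m + 25)

By polynomial division,
  m⁵ + 2m⁴ + 6m³ - 9m² - 616m - 1820 = (m - 3)(m⁴ + 5m³ + 53m² + 140m + 700) + (-32m³ + 10m² - 896m + 280)
  m⁴ + 5m³ + 53m² + 140m + 700 = (-(1/32)m - 85/512)(-32m³ + 10m² - 896m + 280) + ((6825/256)m² + 47775/64)
  -32m³ + 10m² - 896m + 280 = (-(8192/6825)m + 512/1365)((6825/256)m² + 47775/64) + (0)
Last nonzero remainder: (6825/256)m² + 47775/64. Dividing through by 6825/256 gives the monic gcd m² + 28.
Cancel m² + 28 from numerator and denominator to get the reduced form.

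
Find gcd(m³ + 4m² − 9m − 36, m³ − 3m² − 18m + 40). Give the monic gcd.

Apply the Euclidean algorithm:
  m³ + 4m² − 9m − 36 = (m³ − 3m² − 18m + 40) + (7m² + 9m − 76)
  m³ − 3m² − 18m + 40 = ((1/7)m − 30/49)(7m² + 9m − 76) + (−(80/49)m − 320/49)
  7m² + 9m − 76 = (−(343/80)m + 931/80)(−(80/49)m − 320/49) + (0)
Last nonzero remainder: −(80/49)m − 320/49. Dividing through by −80/49 gives the monic gcd m + 4.

m + 4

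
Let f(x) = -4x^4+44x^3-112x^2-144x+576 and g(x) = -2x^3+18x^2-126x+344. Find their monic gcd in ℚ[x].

Apply the Euclidean algorithm:
  -4x^4+44x^3-112x^2-144x+576 = (2x-4)(-2x^3+18x^2-126x+344) + (212x^2-1336x+1952)
  -2x^3+18x^2-126x+344 = (-(1/106)x+143/5618)(212x^2-1336x+1952) + (-(206682/2809)x+826728/2809)
  212x^2-1336x+1952 = (-(297754/103341)x+685396/103341)(-(206682/2809)x+826728/2809) + (0)
Last nonzero remainder: -(206682/2809)x+826728/2809. Dividing through by -206682/2809 gives the monic gcd x-4.

x-4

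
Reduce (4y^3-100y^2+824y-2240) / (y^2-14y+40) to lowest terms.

(4y^2-60y+224)/(y-4)

Repeated division with remainder:
  4y^3-100y^2+824y-2240 = (4y-44)(y^2-14y+40) + (48y-480)
  y^2-14y+40 = ((1/48)y-1/12)(48y-480) + (0)
Last nonzero remainder: 48y-480. Dividing through by 48 gives the monic gcd y-10.
Cancel y-10 from numerator and denominator to get the reduced form.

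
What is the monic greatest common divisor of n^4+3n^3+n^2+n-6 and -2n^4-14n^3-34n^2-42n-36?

n^3+4n^2+5n+6

Repeated division with remainder:
  n^4+3n^3+n^2+n-6 = (-1/2)(-2n^4-14n^3-34n^2-42n-36) + (-4n^3-16n^2-20n-24)
  -2n^4-14n^3-34n^2-42n-36 = ((1/2)n+3/2)(-4n^3-16n^2-20n-24) + (0)
Last nonzero remainder: -4n^3-16n^2-20n-24. Dividing through by -4 gives the monic gcd n^3+4n^2+5n+6.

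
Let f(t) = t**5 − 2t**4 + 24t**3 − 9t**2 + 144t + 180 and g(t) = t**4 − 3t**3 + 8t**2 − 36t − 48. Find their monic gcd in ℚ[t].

t**3 + t**2 + 12t + 12

Apply the Euclidean algorithm:
  t**5 − 2t**4 + 24t**3 − 9t**2 + 144t + 180 = (t + 1)(t**4 − 3t**3 + 8t**2 − 36t − 48) + (19t**3 + 19t**2 + 228t + 228)
  t**4 − 3t**3 + 8t**2 − 36t − 48 = ((1/19)t − 4/19)(19t**3 + 19t**2 + 228t + 228) + (0)
Last nonzero remainder: 19t**3 + 19t**2 + 228t + 228. Dividing through by 19 gives the monic gcd t**3 + t**2 + 12t + 12.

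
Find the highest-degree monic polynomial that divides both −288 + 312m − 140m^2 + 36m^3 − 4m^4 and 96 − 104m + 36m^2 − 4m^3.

Repeated division with remainder:
  −4m^4 + 36m^3 − 140m^2 + 312m − 288 = (m)(−4m^3 + 36m^2 − 104m + 96) + (−36m^2 + 216m − 288)
  −4m^3 + 36m^2 − 104m + 96 = ((1/9)m − 1/3)(−36m^2 + 216m − 288) + (0)
Last nonzero remainder: −36m^2 + 216m − 288. Dividing through by −36 gives the monic gcd m^2 − 6m + 8.

8 − 6m + m^2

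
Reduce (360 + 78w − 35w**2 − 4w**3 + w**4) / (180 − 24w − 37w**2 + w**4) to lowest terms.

(−20 − w + w**2)/(−10 + 3w + w**2)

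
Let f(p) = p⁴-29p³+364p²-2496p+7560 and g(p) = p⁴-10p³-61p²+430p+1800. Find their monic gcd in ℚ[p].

p²-19p+90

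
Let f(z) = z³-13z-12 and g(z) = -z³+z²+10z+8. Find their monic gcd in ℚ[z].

z²-3z-4

Euclidean algorithm in ℚ[z]:
  z³-13z-12 = (-1)(-z³+z²+10z+8) + (z²-3z-4)
  -z³+z²+10z+8 = (-z-2)(z²-3z-4) + (0)
The last nonzero remainder z²-3z-4 is already monic.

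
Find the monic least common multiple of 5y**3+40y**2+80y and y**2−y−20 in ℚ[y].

y**4+3y**3−24y**2−80y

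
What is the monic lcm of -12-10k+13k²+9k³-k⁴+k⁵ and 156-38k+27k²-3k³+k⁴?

-156-118k+167k²+94k³-9k⁴+23k⁵-2k⁶+k⁷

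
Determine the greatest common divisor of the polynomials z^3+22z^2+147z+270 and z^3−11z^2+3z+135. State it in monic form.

z+3

Repeated division with remainder:
  z^3+22z^2+147z+270 = (z^3−11z^2+3z+135) + (33z^2+144z+135)
  z^3−11z^2+3z+135 = ((1/33)z−169/363)(33z^2+144z+135) + ((7980/121)z+23940/121)
  33z^2+144z+135 = ((1331/2660)z+363/532)((7980/121)z+23940/121) + (0)
Last nonzero remainder: (7980/121)z+23940/121. Dividing through by 7980/121 gives the monic gcd z+3.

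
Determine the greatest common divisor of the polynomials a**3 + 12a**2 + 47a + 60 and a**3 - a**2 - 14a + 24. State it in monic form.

By polynomial division,
  a**3 + 12a**2 + 47a + 60 = (a**3 - a**2 - 14a + 24) + (13a**2 + 61a + 36)
  a**3 - a**2 - 14a + 24 = ((1/13)a - 74/169)(13a**2 + 61a + 36) + ((1680/169)a + 6720/169)
  13a**2 + 61a + 36 = ((2197/1680)a + 507/560)((1680/169)a + 6720/169) + (0)
Last nonzero remainder: (1680/169)a + 6720/169. Dividing through by 1680/169 gives the monic gcd a + 4.

a + 4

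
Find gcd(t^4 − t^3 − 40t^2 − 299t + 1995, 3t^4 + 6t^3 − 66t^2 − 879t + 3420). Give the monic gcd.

t^3 + 6t^2 + 2t − 285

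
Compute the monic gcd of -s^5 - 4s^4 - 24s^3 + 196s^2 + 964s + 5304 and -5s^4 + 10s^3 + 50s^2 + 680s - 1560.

s^3 - 10s - 156

Apply the Euclidean algorithm:
  -s^5 - 4s^4 - 24s^3 + 196s^2 + 964s + 5304 = ((1/5)s + 6/5)(-5s^4 + 10s^3 + 50s^2 + 680s - 1560) + (-46s^3 + 460s + 7176)
  -5s^4 + 10s^3 + 50s^2 + 680s - 1560 = ((5/46)s - 5/23)(-46s^3 + 460s + 7176) + (0)
Last nonzero remainder: -46s^3 + 460s + 7176. Dividing through by -46 gives the monic gcd s^3 - 10s - 156.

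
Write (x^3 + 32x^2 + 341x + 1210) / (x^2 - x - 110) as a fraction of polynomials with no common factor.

By polynomial division,
  x^3 + 32x^2 + 341x + 1210 = (x + 33)(x^2 - x - 110) + (484x + 4840)
  x^2 - x - 110 = ((1/484)x - 1/44)(484x + 4840) + (0)
Last nonzero remainder: 484x + 4840. Dividing through by 484 gives the monic gcd x + 10.
Cancel x + 10 from numerator and denominator to get the reduced form.

(x^2 + 22x + 121)/(x - 11)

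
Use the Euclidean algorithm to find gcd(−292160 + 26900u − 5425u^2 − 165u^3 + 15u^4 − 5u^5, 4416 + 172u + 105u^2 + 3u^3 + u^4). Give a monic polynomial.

64 − 4u + u^2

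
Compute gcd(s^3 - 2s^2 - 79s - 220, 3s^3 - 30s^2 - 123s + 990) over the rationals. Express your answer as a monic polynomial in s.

s - 11

Repeated division with remainder:
  s^3 - 2s^2 - 79s - 220 = (1/3)(3s^3 - 30s^2 - 123s + 990) + (8s^2 - 38s - 550)
  3s^3 - 30s^2 - 123s + 990 = ((3/8)s - 63/32)(8s^2 - 38s - 550) + ((135/16)s - 1485/16)
  8s^2 - 38s - 550 = ((128/135)s + 160/27)((135/16)s - 1485/16) + (0)
Last nonzero remainder: (135/16)s - 1485/16. Dividing through by 135/16 gives the monic gcd s - 11.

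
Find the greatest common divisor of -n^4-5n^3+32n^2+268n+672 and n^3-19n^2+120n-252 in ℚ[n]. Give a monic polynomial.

Repeated division with remainder:
  -n^4-5n^3+32n^2+268n+672 = (-n-24)(n^3-19n^2+120n-252) + (-304n^2+2896n-5376)
  n^3-19n^2+120n-252 = (-(1/304)n+45/1444)(-304n^2+2896n-5376) + ((4356/361)n-30492/361)
  -304n^2+2896n-5376 = (-(27436/1089)n+23104/363)((4356/361)n-30492/361) + (0)
Last nonzero remainder: (4356/361)n-30492/361. Dividing through by 4356/361 gives the monic gcd n-7.

n-7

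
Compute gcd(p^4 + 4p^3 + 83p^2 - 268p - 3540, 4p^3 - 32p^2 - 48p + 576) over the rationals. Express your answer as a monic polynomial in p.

p - 6

Apply the Euclidean algorithm:
  p^4 + 4p^3 + 83p^2 - 268p - 3540 = ((1/4)p + 3)(4p^3 - 32p^2 - 48p + 576) + (191p^2 - 268p - 5268)
  4p^3 - 32p^2 - 48p + 576 = ((4/191)p - 5040/36481)(191p^2 - 268p - 5268) + ((922944/36481)p - 5537664/36481)
  191p^2 - 268p - 5268 = ((6967871/922944)p + 16015159/461472)((922944/36481)p - 5537664/36481) + (0)
Last nonzero remainder: (922944/36481)p - 5537664/36481. Dividing through by 922944/36481 gives the monic gcd p - 6.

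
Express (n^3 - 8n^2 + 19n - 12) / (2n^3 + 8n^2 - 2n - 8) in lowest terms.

Euclidean algorithm in ℚ[n]:
  n^3 - 8n^2 + 19n - 12 = (1/2)(2n^3 + 8n^2 - 2n - 8) + (-12n^2 + 20n - 8)
  2n^3 + 8n^2 - 2n - 8 = (-(1/6)n - 17/18)(-12n^2 + 20n - 8) + ((140/9)n - 140/9)
  -12n^2 + 20n - 8 = (-(27/35)n + 18/35)((140/9)n - 140/9) + (0)
Last nonzero remainder: (140/9)n - 140/9. Dividing through by 140/9 gives the monic gcd n - 1.
Cancel n - 1 from numerator and denominator to get the reduced form.

(n^2 - 7n + 12)/(2n^2 + 10n + 8)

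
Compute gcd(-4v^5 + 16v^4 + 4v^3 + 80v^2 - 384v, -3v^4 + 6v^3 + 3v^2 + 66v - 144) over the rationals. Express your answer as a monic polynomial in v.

v^3 - v - 24

Repeated division with remainder:
  -4v^5 + 16v^4 + 4v^3 + 80v^2 - 384v = ((4/3)v - 8/3)(-3v^4 + 6v^3 + 3v^2 + 66v - 144) + (16v^3 - 16v - 384)
  -3v^4 + 6v^3 + 3v^2 + 66v - 144 = (-(3/16)v + 3/8)(16v^3 - 16v - 384) + (0)
Last nonzero remainder: 16v^3 - 16v - 384. Dividing through by 16 gives the monic gcd v^3 - v - 24.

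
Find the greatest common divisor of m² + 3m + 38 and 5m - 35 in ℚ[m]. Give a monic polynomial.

Apply the Euclidean algorithm:
  m² + 3m + 38 = ((1/5)m + 2)(5m - 35) + (108)
  5m - 35 = ((5/108)m - 35/108)(108) + (0)
The last nonzero remainder is the constant 108, so the polynomials are coprime and gcd = 1.

1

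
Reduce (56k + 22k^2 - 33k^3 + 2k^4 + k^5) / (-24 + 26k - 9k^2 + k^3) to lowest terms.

By polynomial division,
  k^5 + 2k^4 - 33k^3 + 22k^2 + 56k = (k^2 + 11k + 40)(k^3 - 9k^2 + 26k - 24) + (120k^2 - 720k + 960)
  k^3 - 9k^2 + 26k - 24 = ((1/120)k - 1/40)(120k^2 - 720k + 960) + (0)
Last nonzero remainder: 120k^2 - 720k + 960. Dividing through by 120 gives the monic gcd k^2 - 6k + 8.
Cancel k^2 - 6k + 8 from numerator and denominator to get the reduced form.

(7k + 8k^2 + k^3)/(-3 + k)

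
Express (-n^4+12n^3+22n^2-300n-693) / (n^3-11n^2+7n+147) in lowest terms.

Repeated division with remainder:
  -n^4+12n^3+22n^2-300n-693 = (-n+1)(n^3-11n^2+7n+147) + (40n^2-160n-840)
  n^3-11n^2+7n+147 = ((1/40)n-7/40)(40n^2-160n-840) + (0)
Last nonzero remainder: 40n^2-160n-840. Dividing through by 40 gives the monic gcd n^2-4n-21.
Cancel n^2-4n-21 from numerator and denominator to get the reduced form.

(-n^2+8n+33)/(n-7)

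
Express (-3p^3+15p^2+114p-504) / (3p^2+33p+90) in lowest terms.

(-p^2+11p-28)/(p+5)

Euclidean algorithm in ℚ[p]:
  -3p^3+15p^2+114p-504 = (-p+16)(3p^2+33p+90) + (-324p-1944)
  3p^2+33p+90 = (-(1/108)p-5/108)(-324p-1944) + (0)
Last nonzero remainder: -324p-1944. Dividing through by -324 gives the monic gcd p+6.
Cancel p+6 from numerator and denominator to get the reduced form.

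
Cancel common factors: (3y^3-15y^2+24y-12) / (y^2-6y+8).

(3y^2-9y+6)/(y-4)

Apply the Euclidean algorithm:
  3y^3-15y^2+24y-12 = (3y+3)(y^2-6y+8) + (18y-36)
  y^2-6y+8 = ((1/18)y-2/9)(18y-36) + (0)
Last nonzero remainder: 18y-36. Dividing through by 18 gives the monic gcd y-2.
Cancel y-2 from numerator and denominator to get the reduced form.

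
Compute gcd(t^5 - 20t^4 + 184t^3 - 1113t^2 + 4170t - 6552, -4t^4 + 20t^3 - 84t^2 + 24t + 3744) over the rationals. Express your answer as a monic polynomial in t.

Apply the Euclidean algorithm:
  t^5 - 20t^4 + 184t^3 - 1113t^2 + 4170t - 6552 = (-(1/4)t + 15/4)(-4t^4 + 20t^3 - 84t^2 + 24t + 3744) + (88t^3 - 792t^2 + 5016t - 20592)
  -4t^4 + 20t^3 - 84t^2 + 24t + 3744 = (-(1/22)t - 2/11)(88t^3 - 792t^2 + 5016t - 20592) + (0)
Last nonzero remainder: 88t^3 - 792t^2 + 5016t - 20592. Dividing through by 88 gives the monic gcd t^3 - 9t^2 + 57t - 234.

t^3 - 9t^2 + 57t - 234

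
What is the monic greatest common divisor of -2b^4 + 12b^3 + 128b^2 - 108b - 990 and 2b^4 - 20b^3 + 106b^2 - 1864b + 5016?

b^2 - 14b + 33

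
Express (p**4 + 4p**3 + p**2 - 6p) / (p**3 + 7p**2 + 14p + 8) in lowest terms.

Apply the Euclidean algorithm:
  p**4 + 4p**3 + p**2 - 6p = (p - 3)(p**3 + 7p**2 + 14p + 8) + (8p**2 + 28p + 24)
  p**3 + 7p**2 + 14p + 8 = ((1/8)p + 7/16)(8p**2 + 28p + 24) + (-(5/4)p - 5/2)
  8p**2 + 28p + 24 = (-(32/5)p - 48/5)(-(5/4)p - 5/2) + (0)
Last nonzero remainder: -(5/4)p - 5/2. Dividing through by -5/4 gives the monic gcd p + 2.
Cancel p + 2 from numerator and denominator to get the reduced form.

(p**3 + 2p**2 - 3p)/(p**2 + 5p + 4)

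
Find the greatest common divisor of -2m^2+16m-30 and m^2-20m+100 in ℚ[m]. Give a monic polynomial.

1

By polynomial division,
  -2m^2+16m-30 = (-2)(m^2-20m+100) + (-24m+170)
  m^2-20m+100 = (-(1/24)m+155/288)(-24m+170) + (1225/144)
  -24m+170 = (-(3456/1225)m+4896/245)(1225/144) + (0)
The last nonzero remainder is the constant 1225/144, so the polynomials are coprime and gcd = 1.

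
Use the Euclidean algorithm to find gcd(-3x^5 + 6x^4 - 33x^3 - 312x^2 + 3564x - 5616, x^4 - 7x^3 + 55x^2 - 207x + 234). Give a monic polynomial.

x^3 - 4x^2 + 43x - 78

Repeated division with remainder:
  -3x^5 + 6x^4 - 33x^3 - 312x^2 + 3564x - 5616 = (-3x - 15)(x^4 - 7x^3 + 55x^2 - 207x + 234) + (27x^3 - 108x^2 + 1161x - 2106)
  x^4 - 7x^3 + 55x^2 - 207x + 234 = ((1/27)x - 1/9)(27x^3 - 108x^2 + 1161x - 2106) + (0)
Last nonzero remainder: 27x^3 - 108x^2 + 1161x - 2106. Dividing through by 27 gives the monic gcd x^3 - 4x^2 + 43x - 78.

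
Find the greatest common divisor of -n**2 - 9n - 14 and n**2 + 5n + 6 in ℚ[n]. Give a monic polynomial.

Repeated division with remainder:
  -n**2 - 9n - 14 = (-1)(n**2 + 5n + 6) + (-4n - 8)
  n**2 + 5n + 6 = (-(1/4)n - 3/4)(-4n - 8) + (0)
Last nonzero remainder: -4n - 8. Dividing through by -4 gives the monic gcd n + 2.

n + 2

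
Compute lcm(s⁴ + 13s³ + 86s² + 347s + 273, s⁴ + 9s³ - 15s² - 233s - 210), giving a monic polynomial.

s⁶ + 14s⁵ + 69s⁴ + 43s³ - 1960s² - 10137s - 8190

Euclidean algorithm in ℚ[s]:
  s⁴ + 13s³ + 86s² + 347s + 273 = (s⁴ + 9s³ - 15s² - 233s - 210) + (4s³ + 101s² + 580s + 483)
  s⁴ + 9s³ - 15s² - 233s - 210 = ((1/4)s - 65/16)(4s³ + 101s² + 580s + 483) + ((4005/16)s² + (4005/2)s + 28035/16)
  4s³ + 101s² + 580s + 483 = ((64/4005)s + 368/1335)((4005/16)s² + (4005/2)s + 28035/16) + (0)
Last nonzero remainder: (4005/16)s² + (4005/2)s + 28035/16. Dividing through by 4005/16 gives the monic gcd s² + 8s + 7.
Then lcm(f, g) = f·g / gcd(f, g); expanding and making the result monic gives the answer.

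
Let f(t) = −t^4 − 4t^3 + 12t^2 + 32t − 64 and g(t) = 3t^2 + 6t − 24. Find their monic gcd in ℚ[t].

t^2 + 2t − 8

Repeated division with remainder:
  −t^4 − 4t^3 + 12t^2 + 32t − 64 = (−(1/3)t^2 − (2/3)t + 8/3)(3t^2 + 6t − 24) + (0)
Last nonzero remainder: 3t^2 + 6t − 24. Dividing through by 3 gives the monic gcd t^2 + 2t − 8.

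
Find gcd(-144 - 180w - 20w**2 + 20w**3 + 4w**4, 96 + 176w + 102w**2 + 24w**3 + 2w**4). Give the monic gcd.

12 + 19w + 8w**2 + w**3

Apply the Euclidean algorithm:
  4w**4 + 20w**3 - 20w**2 - 180w - 144 = (2)(2w**4 + 24w**3 + 102w**2 + 176w + 96) + (-28w**3 - 224w**2 - 532w - 336)
  2w**4 + 24w**3 + 102w**2 + 176w + 96 = (-(1/14)w - 2/7)(-28w**3 - 224w**2 - 532w - 336) + (0)
Last nonzero remainder: -28w**3 - 224w**2 - 532w - 336. Dividing through by -28 gives the monic gcd w**3 + 8w**2 + 19w + 12.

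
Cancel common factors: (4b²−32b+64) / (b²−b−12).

(4b−16)/(b+3)

Euclidean algorithm in ℚ[b]:
  4b²−32b+64 = (4)(b²−b−12) + (−28b+112)
  b²−b−12 = (−(1/28)b−3/28)(−28b+112) + (0)
Last nonzero remainder: −28b+112. Dividing through by −28 gives the monic gcd b−4.
Cancel b−4 from numerator and denominator to get the reduced form.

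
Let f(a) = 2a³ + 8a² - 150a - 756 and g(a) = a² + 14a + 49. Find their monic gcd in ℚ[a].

a + 7

Euclidean algorithm in ℚ[a]:
  2a³ + 8a² - 150a - 756 = (2a - 20)(a² + 14a + 49) + (32a + 224)
  a² + 14a + 49 = ((1/32)a + 7/32)(32a + 224) + (0)
Last nonzero remainder: 32a + 224. Dividing through by 32 gives the monic gcd a + 7.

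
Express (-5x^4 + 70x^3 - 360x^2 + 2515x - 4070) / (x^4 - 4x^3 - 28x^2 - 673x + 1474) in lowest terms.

(-5x^2 + 5x - 185)/(x^2 + 9x + 67)

Euclidean algorithm in ℚ[x]:
  -5x^4 + 70x^3 - 360x^2 + 2515x - 4070 = (-5)(x^4 - 4x^3 - 28x^2 - 673x + 1474) + (50x^3 - 500x^2 - 850x + 3300)
  x^4 - 4x^3 - 28x^2 - 673x + 1474 = ((1/50)x + 3/25)(50x^3 - 500x^2 - 850x + 3300) + (49x^2 - 637x + 1078)
  50x^3 - 500x^2 - 850x + 3300 = ((50/49)x + 150/49)(49x^2 - 637x + 1078) + (0)
Last nonzero remainder: 49x^2 - 637x + 1078. Dividing through by 49 gives the monic gcd x^2 - 13x + 22.
Cancel x^2 - 13x + 22 from numerator and denominator to get the reduced form.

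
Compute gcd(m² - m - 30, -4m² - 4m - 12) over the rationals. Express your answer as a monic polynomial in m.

1

Euclidean algorithm in ℚ[m]:
  m² - m - 30 = (-1/4)(-4m² - 4m - 12) + (-2m - 33)
  -4m² - 4m - 12 = (2m - 31)(-2m - 33) + (-1035)
  -2m - 33 = ((2/1035)m + 11/345)(-1035) + (0)
The last nonzero remainder is the constant -1035, so the polynomials are coprime and gcd = 1.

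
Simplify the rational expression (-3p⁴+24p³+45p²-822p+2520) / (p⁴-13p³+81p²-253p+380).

(-3p²+3p+126)/(p²-6p+19)

Euclidean algorithm in ℚ[p]:
  -3p⁴+24p³+45p²-822p+2520 = (-3)(p⁴-13p³+81p²-253p+380) + (-15p³+288p²-1581p+3660)
  p⁴-13p³+81p²-253p+380 = (-(1/15)p-31/75)(-15p³+288p²-1581p+3660) + ((2366/25)p²-(16562/25)p+9464/5)
  -15p³+288p²-1581p+3660 = (-(375/2366)p+4575/2366)((2366/25)p²-(16562/25)p+9464/5) + (0)
Last nonzero remainder: (2366/25)p²-(16562/25)p+9464/5. Dividing through by 2366/25 gives the monic gcd p²-7p+20.
Cancel p²-7p+20 from numerator and denominator to get the reduced form.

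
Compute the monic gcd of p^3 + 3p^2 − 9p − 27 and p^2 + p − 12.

p − 3

Euclidean algorithm in ℚ[p]:
  p^3 + 3p^2 − 9p − 27 = (p + 2)(p^2 + p − 12) + (p − 3)
  p^2 + p − 12 = (p + 4)(p − 3) + (0)
The last nonzero remainder p − 3 is already monic.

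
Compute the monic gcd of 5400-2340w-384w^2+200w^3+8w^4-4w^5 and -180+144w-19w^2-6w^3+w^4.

By polynomial division,
  -4w^5+8w^4+200w^3-384w^2-2340w+5400 = (-4w-16)(w^4-6w^3-19w^2+144w-180) + (28w^3-112w^2-756w+2520)
  w^4-6w^3-19w^2+144w-180 = ((1/28)w-1/14)(28w^3-112w^2-756w+2520) + (0)
Last nonzero remainder: 28w^3-112w^2-756w+2520. Dividing through by 28 gives the monic gcd w^3-4w^2-27w+90.

90-27w-4w^2+w^3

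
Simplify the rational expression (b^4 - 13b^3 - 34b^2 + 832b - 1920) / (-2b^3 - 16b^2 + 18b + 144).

(-b^2 + 18b - 80)/(2b + 6)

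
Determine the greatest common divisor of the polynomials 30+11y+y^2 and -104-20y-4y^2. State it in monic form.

1

Euclidean algorithm in ℚ[y]:
  y^2+11y+30 = (-1/4)(-4y^2-20y-104) + (6y+4)
  -4y^2-20y-104 = (-(2/3)y-26/9)(6y+4) + (-832/9)
  6y+4 = (-(27/416)y-9/208)(-832/9) + (0)
The last nonzero remainder is the constant -832/9, so the polynomials are coprime and gcd = 1.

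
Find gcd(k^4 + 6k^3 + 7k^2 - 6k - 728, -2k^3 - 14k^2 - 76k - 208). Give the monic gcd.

Repeated division with remainder:
  k^4 + 6k^3 + 7k^2 - 6k - 728 = (-(1/2)k + 1/2)(-2k^3 - 14k^2 - 76k - 208) + (-24k^2 - 72k - 624)
  -2k^3 - 14k^2 - 76k - 208 = ((1/12)k + 1/3)(-24k^2 - 72k - 624) + (0)
Last nonzero remainder: -24k^2 - 72k - 624. Dividing through by -24 gives the monic gcd k^2 + 3k + 26.

k^2 + 3k + 26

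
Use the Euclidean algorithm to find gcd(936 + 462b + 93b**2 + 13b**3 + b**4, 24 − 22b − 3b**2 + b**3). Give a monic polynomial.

4 + b

Repeated division with remainder:
  b**4 + 13b**3 + 93b**2 + 462b + 936 = (b + 16)(b**3 − 3b**2 − 22b + 24) + (163b**2 + 790b + 552)
  b**3 − 3b**2 − 22b + 24 = ((1/163)b − 1279/26569)(163b**2 + 790b + 552) + ((335916/26569)b + 1343664/26569)
  163b**2 + 790b + 552 = ((4330747/335916)b + 611087/55986)((335916/26569)b + 1343664/26569) + (0)
Last nonzero remainder: (335916/26569)b + 1343664/26569. Dividing through by 335916/26569 gives the monic gcd b + 4.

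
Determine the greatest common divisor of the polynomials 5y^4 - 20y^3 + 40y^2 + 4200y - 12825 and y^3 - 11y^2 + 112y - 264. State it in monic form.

Euclidean algorithm in ℚ[y]:
  5y^4 - 20y^3 + 40y^2 + 4200y - 12825 = (5y + 35)(y^3 - 11y^2 + 112y - 264) + (-135y^2 + 1600y - 3585)
  y^3 - 11y^2 + 112y - 264 = (-(1/135)y - 23/3645)(-135y^2 + 1600y - 3585) + ((69649/729)y - 69649/243)
  -135y^2 + 1600y - 3585 = (-(98415/69649)y + 871155/69649)((69649/729)y - 69649/243) + (0)
Last nonzero remainder: (69649/729)y - 69649/243. Dividing through by 69649/729 gives the monic gcd y - 3.

y - 3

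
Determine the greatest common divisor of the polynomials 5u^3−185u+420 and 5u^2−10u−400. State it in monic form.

1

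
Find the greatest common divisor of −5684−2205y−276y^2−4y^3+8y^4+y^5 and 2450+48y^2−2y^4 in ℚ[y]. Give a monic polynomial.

Apply the Euclidean algorithm:
  y^5+8y^4−4y^3−276y^2−2205y−5684 = (−(1/2)y−4)(−2y^4+48y^2+2450) + (20y^3−84y^2−980y+4116)
  −2y^4+48y^2+2450 = (−(1/10)y−21/50)(20y^3−84y^2−980y+4116) + (−(2132/25)y^2+104468/25)
  20y^3−84y^2−980y+4116 = (−(125/533)y+525/533)(−(2132/25)y^2+104468/25) + (0)
Last nonzero remainder: −(2132/25)y^2+104468/25. Dividing through by −2132/25 gives the monic gcd y^2−49.

−49+y^2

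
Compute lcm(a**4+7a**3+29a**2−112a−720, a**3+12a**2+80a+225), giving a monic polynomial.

a**5+12a**4+64a**3+33a**2−1280a−3600

Apply the Euclidean algorithm:
  a**4+7a**3+29a**2−112a−720 = (a−5)(a**3+12a**2+80a+225) + (9a**2+63a+405)
  a**3+12a**2+80a+225 = ((1/9)a+5/9)(9a**2+63a+405) + (0)
Last nonzero remainder: 9a**2+63a+405. Dividing through by 9 gives the monic gcd a**2+7a+45.
Then lcm(f, g) = f·g / gcd(f, g); expanding and making the result monic gives the answer.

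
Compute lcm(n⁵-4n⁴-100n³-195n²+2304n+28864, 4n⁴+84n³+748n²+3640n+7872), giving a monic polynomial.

Apply the Euclidean algorithm:
  n⁵-4n⁴-100n³-195n²+2304n+28864 = ((1/4)n-25/4)(4n⁴+84n³+748n²+3640n+7872) + (238n³+3570n²+23086n+78064)
  4n⁴+84n³+748n²+3640n+7872 = ((2/119)n+12/119)(238n³+3570n²+23086n+78064) + (0)
Last nonzero remainder: 238n³+3570n²+23086n+78064. Dividing through by 238 gives the monic gcd n³+15n²+97n+328.
Then lcm(f, g) = f·g / gcd(f, g); expanding and making the result monic gives the answer.

n⁶+2n⁵-124n⁴-795n³+1134n²+42688n+173184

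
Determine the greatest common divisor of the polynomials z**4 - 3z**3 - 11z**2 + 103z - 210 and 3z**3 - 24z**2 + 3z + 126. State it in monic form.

z - 3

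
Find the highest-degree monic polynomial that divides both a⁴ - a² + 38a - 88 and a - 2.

Apply the Euclidean algorithm:
  a⁴ - a² + 38a - 88 = (a³ + 2a² + 3a + 44)(a - 2) + (0)
The last nonzero remainder a - 2 is already monic.

a - 2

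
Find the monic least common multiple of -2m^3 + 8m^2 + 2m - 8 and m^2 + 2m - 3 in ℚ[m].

Repeated division with remainder:
  -2m^3 + 8m^2 + 2m - 8 = (-2m + 12)(m^2 + 2m - 3) + (-28m + 28)
  m^2 + 2m - 3 = (-(1/28)m - 3/28)(-28m + 28) + (0)
Last nonzero remainder: -28m + 28. Dividing through by -28 gives the monic gcd m - 1.
Then lcm(f, g) = f·g / gcd(f, g); expanding and making the result monic gives the answer.

m^4 - m^3 - 13m^2 + m + 12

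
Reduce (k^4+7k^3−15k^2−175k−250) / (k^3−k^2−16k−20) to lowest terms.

(k^2+10k+25)/(k+2)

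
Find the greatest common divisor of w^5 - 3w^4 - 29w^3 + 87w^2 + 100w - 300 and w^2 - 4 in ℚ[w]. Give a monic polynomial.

w^2 - 4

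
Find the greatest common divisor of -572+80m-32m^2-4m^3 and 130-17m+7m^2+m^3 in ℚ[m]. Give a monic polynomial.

By polynomial division,
  -4m^3-32m^2+80m-572 = (-4)(m^3+7m^2-17m+130) + (-4m^2+12m-52)
  m^3+7m^2-17m+130 = (-(1/4)m-5/2)(-4m^2+12m-52) + (0)
Last nonzero remainder: -4m^2+12m-52. Dividing through by -4 gives the monic gcd m^2-3m+13.

13-3m+m^2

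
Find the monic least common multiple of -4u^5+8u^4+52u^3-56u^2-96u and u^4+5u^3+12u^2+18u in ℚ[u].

Euclidean algorithm in ℚ[u]:
  -4u^5+8u^4+52u^3-56u^2-96u = (-4u+28)(u^4+5u^3+12u^2+18u) + (-40u^3-320u^2-600u)
  u^4+5u^3+12u^2+18u = (-(1/40)u+3/40)(-40u^3-320u^2-600u) + (21u^2+63u)
  -40u^3-320u^2-600u = (-(40/21)u-200/21)(21u^2+63u) + (0)
Last nonzero remainder: 21u^2+63u. Dividing through by 21 gives the monic gcd u^2+3u.
Then lcm(f, g) = f·g / gcd(f, g); expanding and making the result monic gives the answer.

u^7-11u^5-24u^4-26u^3+132u^2+144u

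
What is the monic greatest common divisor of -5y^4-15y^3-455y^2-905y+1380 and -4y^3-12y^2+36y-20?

y-1

Repeated division with remainder:
  -5y^4-15y^3-455y^2-905y+1380 = ((5/4)y)(-4y^3-12y^2+36y-20) + (-500y^2-880y+1380)
  -4y^3-12y^2+36y-20 = ((1/125)y+31/3125)(-500y^2-880y+1380) + ((21056/625)y-21056/625)
  -500y^2-880y+1380 = (-(78125/5264)y-215625/5264)((21056/625)y-21056/625) + (0)
Last nonzero remainder: (21056/625)y-21056/625. Dividing through by 21056/625 gives the monic gcd y-1.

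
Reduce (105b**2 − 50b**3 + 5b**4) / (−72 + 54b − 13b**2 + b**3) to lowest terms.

(−35b**2 + 5b**3)/(24 − 10b + b**2)

Repeated division with remainder:
  5b**4 − 50b**3 + 105b**2 = (5b + 15)(b**3 − 13b**2 + 54b − 72) + (30b**2 − 450b + 1080)
  b**3 − 13b**2 + 54b − 72 = ((1/30)b + 1/15)(30b**2 − 450b + 1080) + (48b − 144)
  30b**2 − 450b + 1080 = ((5/8)b − 15/2)(48b − 144) + (0)
Last nonzero remainder: 48b − 144. Dividing through by 48 gives the monic gcd b − 3.
Cancel b − 3 from numerator and denominator to get the reduced form.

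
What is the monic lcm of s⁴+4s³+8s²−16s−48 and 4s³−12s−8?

s⁶+6s⁵+17s⁴+4s³−72s²−112s−48

Euclidean algorithm in ℚ[s]:
  s⁴+4s³+8s²−16s−48 = ((1/4)s+1)(4s³−12s−8) + (11s²−2s−40)
  4s³−12s−8 = ((4/11)s+8/121)(11s²−2s−40) + ((324/121)s−648/121)
  11s²−2s−40 = ((1331/324)s+605/81)((324/121)s−648/121) + (0)
Last nonzero remainder: (324/121)s−648/121. Dividing through by 324/121 gives the monic gcd s−2.
Then lcm(f, g) = f·g / gcd(f, g); expanding and making the result monic gives the answer.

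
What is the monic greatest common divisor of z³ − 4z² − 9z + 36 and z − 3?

By polynomial division,
  z³ − 4z² − 9z + 36 = (z² − z − 12)(z − 3) + (0)
The last nonzero remainder z − 3 is already monic.

z − 3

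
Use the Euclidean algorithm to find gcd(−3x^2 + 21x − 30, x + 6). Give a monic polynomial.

Apply the Euclidean algorithm:
  −3x^2 + 21x − 30 = (−3x + 39)(x + 6) + (−264)
  x + 6 = (−(1/264)x − 1/44)(−264) + (0)
The last nonzero remainder is the constant −264, so the polynomials are coprime and gcd = 1.

1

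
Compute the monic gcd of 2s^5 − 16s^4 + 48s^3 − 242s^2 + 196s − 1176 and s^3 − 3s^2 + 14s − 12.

s^2 − 2s + 12

Apply the Euclidean algorithm:
  2s^5 − 16s^4 + 48s^3 − 242s^2 + 196s − 1176 = (2s^2 − 10s − 10)(s^3 − 3s^2 + 14s − 12) + (−108s^2 + 216s − 1296)
  s^3 − 3s^2 + 14s − 12 = (−(1/108)s + 1/108)(−108s^2 + 216s − 1296) + (0)
Last nonzero remainder: −108s^2 + 216s − 1296. Dividing through by −108 gives the monic gcd s^2 − 2s + 12.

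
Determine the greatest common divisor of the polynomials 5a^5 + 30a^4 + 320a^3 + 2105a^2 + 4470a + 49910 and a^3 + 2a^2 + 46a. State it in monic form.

a^2 + 2a + 46

Apply the Euclidean algorithm:
  5a^5 + 30a^4 + 320a^3 + 2105a^2 + 4470a + 49910 = (5a^2 + 20a + 50)(a^3 + 2a^2 + 46a) + (1085a^2 + 2170a + 49910)
  a^3 + 2a^2 + 46a = ((1/1085)a)(1085a^2 + 2170a + 49910) + (0)
Last nonzero remainder: 1085a^2 + 2170a + 49910. Dividing through by 1085 gives the monic gcd a^2 + 2a + 46.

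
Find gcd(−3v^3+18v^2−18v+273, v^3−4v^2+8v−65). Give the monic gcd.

v^2+v+13

By polynomial division,
  −3v^3+18v^2−18v+273 = (−3)(v^3−4v^2+8v−65) + (6v^2+6v+78)
  v^3−4v^2+8v−65 = ((1/6)v−5/6)(6v^2+6v+78) + (0)
Last nonzero remainder: 6v^2+6v+78. Dividing through by 6 gives the monic gcd v^2+v+13.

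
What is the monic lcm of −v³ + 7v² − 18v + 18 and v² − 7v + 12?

Apply the Euclidean algorithm:
  −v³ + 7v² − 18v + 18 = (−v)(v² − 7v + 12) + (−6v + 18)
  v² − 7v + 12 = (−(1/6)v + 2/3)(−6v + 18) + (0)
Last nonzero remainder: −6v + 18. Dividing through by −6 gives the monic gcd v − 3.
Then lcm(f, g) = f·g / gcd(f, g); expanding and making the result monic gives the answer.

v⁴ − 11v³ + 46v² − 90v + 72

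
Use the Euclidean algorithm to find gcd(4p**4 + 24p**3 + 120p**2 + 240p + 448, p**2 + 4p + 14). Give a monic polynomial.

p**2 + 4p + 14

By polynomial division,
  4p**4 + 24p**3 + 120p**2 + 240p + 448 = (4p**2 + 8p + 32)(p**2 + 4p + 14) + (0)
The last nonzero remainder p**2 + 4p + 14 is already monic.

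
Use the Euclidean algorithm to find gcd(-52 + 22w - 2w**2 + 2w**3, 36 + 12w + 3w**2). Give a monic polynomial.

Euclidean algorithm in ℚ[w]:
  2w**3 - 2w**2 + 22w - 52 = ((2/3)w - 10/3)(3w**2 + 12w + 36) + (38w + 68)
  3w**2 + 12w + 36 = ((3/38)w + 63/361)(38w + 68) + (8712/361)
  38w + 68 = ((6859/4356)w + 6137/2178)(8712/361) + (0)
The last nonzero remainder is the constant 8712/361, so the polynomials are coprime and gcd = 1.

1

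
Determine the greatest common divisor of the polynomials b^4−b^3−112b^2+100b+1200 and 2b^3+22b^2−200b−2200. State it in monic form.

Apply the Euclidean algorithm:
  b^4−b^3−112b^2+100b+1200 = ((1/2)b−6)(2b^3+22b^2−200b−2200) + (120b^2−12000)
  2b^3+22b^2−200b−2200 = ((1/60)b+11/60)(120b^2−12000) + (0)
Last nonzero remainder: 120b^2−12000. Dividing through by 120 gives the monic gcd b^2−100.

b^2−100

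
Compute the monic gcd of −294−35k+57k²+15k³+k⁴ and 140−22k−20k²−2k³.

−14+5k+k²

Apply the Euclidean algorithm:
  k⁴+15k³+57k²−35k−294 = (−(1/2)k−5/2)(−2k³−20k²−22k+140) + (−4k²−20k+56)
  −2k³−20k²−22k+140 = ((1/2)k+5/2)(−4k²−20k+56) + (0)
Last nonzero remainder: −4k²−20k+56. Dividing through by −4 gives the monic gcd k²+5k−14.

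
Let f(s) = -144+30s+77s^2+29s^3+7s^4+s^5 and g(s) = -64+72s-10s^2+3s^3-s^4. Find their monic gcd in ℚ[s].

-16+14s+s^2+s^3

Euclidean algorithm in ℚ[s]:
  s^5+7s^4+29s^3+77s^2+30s-144 = (-s-10)(-s^4+3s^3-10s^2+72s-64) + (49s^3+49s^2+686s-784)
  -s^4+3s^3-10s^2+72s-64 = (-(1/49)s+4/49)(49s^3+49s^2+686s-784) + (0)
Last nonzero remainder: 49s^3+49s^2+686s-784. Dividing through by 49 gives the monic gcd s^3+s^2+14s-16.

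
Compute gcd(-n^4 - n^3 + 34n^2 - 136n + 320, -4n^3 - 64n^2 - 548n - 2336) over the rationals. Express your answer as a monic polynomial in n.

n + 8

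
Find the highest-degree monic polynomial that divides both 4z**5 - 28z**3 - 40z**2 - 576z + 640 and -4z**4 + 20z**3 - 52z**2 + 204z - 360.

z**2 + z + 10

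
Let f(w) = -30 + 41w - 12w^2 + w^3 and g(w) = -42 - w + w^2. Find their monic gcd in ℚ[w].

Euclidean algorithm in ℚ[w]:
  w^3 - 12w^2 + 41w - 30 = (w - 11)(w^2 - w - 42) + (72w - 492)
  w^2 - w - 42 = ((1/72)w + 35/432)(72w - 492) + (-77/36)
  72w - 492 = (-(2592/77)w + 17712/77)(-77/36) + (0)
The last nonzero remainder is the constant -77/36, so the polynomials are coprime and gcd = 1.

1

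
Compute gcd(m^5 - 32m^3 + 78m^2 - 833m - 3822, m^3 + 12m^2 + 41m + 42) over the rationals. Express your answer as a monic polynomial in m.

Euclidean algorithm in ℚ[m]:
  m^5 - 32m^3 + 78m^2 - 833m - 3822 = (m^2 - 12m + 71)(m^3 + 12m^2 + 41m + 42) + (-324m^2 - 3240m - 6804)
  m^3 + 12m^2 + 41m + 42 = (-(1/324)m - 1/162)(-324m^2 - 3240m - 6804) + (0)
Last nonzero remainder: -324m^2 - 3240m - 6804. Dividing through by -324 gives the monic gcd m^2 + 10m + 21.

m^2 + 10m + 21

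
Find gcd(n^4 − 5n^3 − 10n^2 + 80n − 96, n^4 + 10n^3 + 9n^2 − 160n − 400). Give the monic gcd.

n^2 − 16

By polynomial division,
  n^4 − 5n^3 − 10n^2 + 80n − 96 = (n^4 + 10n^3 + 9n^2 − 160n − 400) + (−15n^3 − 19n^2 + 240n + 304)
  n^4 + 10n^3 + 9n^2 − 160n − 400 = (−(1/15)n − 131/225)(−15n^3 − 19n^2 + 240n + 304) + ((3136/225)n^2 − 50176/225)
  −15n^3 − 19n^2 + 240n + 304 = (−(3375/3136)n − 4275/3136)((3136/225)n^2 − 50176/225) + (0)
Last nonzero remainder: (3136/225)n^2 − 50176/225. Dividing through by 3136/225 gives the monic gcd n^2 − 16.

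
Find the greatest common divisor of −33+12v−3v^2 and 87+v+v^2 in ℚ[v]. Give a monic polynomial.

By polynomial division,
  −3v^2+12v−33 = (−3)(v^2+v+87) + (15v+228)
  v^2+v+87 = ((1/15)v−71/75)(15v+228) + (7571/25)
  15v+228 = ((375/7571)v+5700/7571)(7571/25) + (0)
The last nonzero remainder is the constant 7571/25, so the polynomials are coprime and gcd = 1.

1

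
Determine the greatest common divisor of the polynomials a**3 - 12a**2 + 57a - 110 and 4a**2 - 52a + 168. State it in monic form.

1

Euclidean algorithm in ℚ[a]:
  a**3 - 12a**2 + 57a - 110 = ((1/4)a + 1/4)(4a**2 - 52a + 168) + (28a - 152)
  4a**2 - 52a + 168 = ((1/7)a - 53/49)(28a - 152) + (176/49)
  28a - 152 = ((343/44)a - 931/22)(176/49) + (0)
The last nonzero remainder is the constant 176/49, so the polynomials are coprime and gcd = 1.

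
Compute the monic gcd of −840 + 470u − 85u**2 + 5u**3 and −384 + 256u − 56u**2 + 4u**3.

By polynomial division,
  5u**3 − 85u**2 + 470u − 840 = (5/4)(4u**3 − 56u**2 + 256u − 384) + (−15u**2 + 150u − 360)
  4u**3 − 56u**2 + 256u − 384 = (−(4/15)u + 16/15)(−15u**2 + 150u − 360) + (0)
Last nonzero remainder: −15u**2 + 150u − 360. Dividing through by −15 gives the monic gcd u**2 − 10u + 24.

24 − 10u + u**2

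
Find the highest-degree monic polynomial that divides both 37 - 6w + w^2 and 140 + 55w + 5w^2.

1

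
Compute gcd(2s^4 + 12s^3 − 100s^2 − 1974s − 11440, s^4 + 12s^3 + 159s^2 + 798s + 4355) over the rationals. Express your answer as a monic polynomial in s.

s^2 + 9s + 65

Euclidean algorithm in ℚ[s]:
  2s^4 + 12s^3 − 100s^2 − 1974s − 11440 = (2)(s^4 + 12s^3 + 159s^2 + 798s + 4355) + (−12s^3 − 418s^2 − 3570s − 20150)
  s^4 + 12s^3 + 159s^2 + 798s + 4355 = (−(1/12)s + 137/72)(−12s^3 − 418s^2 − 3570s − 20150) + ((23647/36)s^2 + (23647/4)s + 1537055/36)
  −12s^3 − 418s^2 − 3570s − 20150 = (−(432/23647)s − 11160/23647)((23647/36)s^2 + (23647/4)s + 1537055/36) + (0)
Last nonzero remainder: (23647/36)s^2 + (23647/4)s + 1537055/36. Dividing through by 23647/36 gives the monic gcd s^2 + 9s + 65.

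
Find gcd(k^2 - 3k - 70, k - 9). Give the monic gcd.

1

By polynomial division,
  k^2 - 3k - 70 = (k + 6)(k - 9) + (-16)
  k - 9 = (-(1/16)k + 9/16)(-16) + (0)
The last nonzero remainder is the constant -16, so the polynomials are coprime and gcd = 1.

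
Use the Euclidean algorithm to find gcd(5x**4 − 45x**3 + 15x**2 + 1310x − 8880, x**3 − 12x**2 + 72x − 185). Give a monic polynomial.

Repeated division with remainder:
  5x**4 − 45x**3 + 15x**2 + 1310x − 8880 = (5x + 15)(x**3 − 12x**2 + 72x − 185) + (−165x**2 + 1155x − 6105)
  x**3 − 12x**2 + 72x − 185 = (−(1/165)x + 1/33)(−165x**2 + 1155x − 6105) + (0)
Last nonzero remainder: −165x**2 + 1155x − 6105. Dividing through by −165 gives the monic gcd x**2 − 7x + 37.

x**2 − 7x + 37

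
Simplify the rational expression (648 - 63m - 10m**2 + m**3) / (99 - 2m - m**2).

Euclidean algorithm in ℚ[m]:
  m**3 - 10m**2 - 63m + 648 = (-m + 12)(-m**2 - 2m + 99) + (60m - 540)
  -m**2 - 2m + 99 = (-(1/60)m - 11/60)(60m - 540) + (0)
Last nonzero remainder: 60m - 540. Dividing through by 60 gives the monic gcd m - 9.
Cancel m - 9 from numerator and denominator to get the reduced form.

(72 + m - m**2)/(11 + m)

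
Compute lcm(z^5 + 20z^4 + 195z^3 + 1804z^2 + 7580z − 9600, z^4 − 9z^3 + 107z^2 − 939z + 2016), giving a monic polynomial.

By polynomial division,
  z^5 + 20z^4 + 195z^3 + 1804z^2 + 7580z − 9600 = (z + 29)(z^4 − 9z^3 + 107z^2 − 939z + 2016) + (349z^3 − 360z^2 + 32795z − 68064)
  z^4 − 9z^3 + 107z^2 − 939z + 2016 = ((1/349)z − 2781/121801)(349z^3 − 360z^2 + 32795z − 68064) + ((586092/121801)z^2 + (586092/121801)z + 56264832/121801)
  349z^3 − 360z^2 + 32795z − 68064 = ((42508549/586092)z − 86356909/586092)((586092/121801)z^2 + (586092/121801)z + 56264832/121801) + (0)
Last nonzero remainder: (586092/121801)z^2 + (586092/121801)z + 56264832/121801. Dividing through by 586092/121801 gives the monic gcd z^2 + z + 96.
Then lcm(f, g) = f·g / gcd(f, g); expanding and making the result monic gives the answer.

z^7 + 10z^6 + 16z^5 + 274z^4 − 6365z^3 − 47516z^2 + 255180z − 201600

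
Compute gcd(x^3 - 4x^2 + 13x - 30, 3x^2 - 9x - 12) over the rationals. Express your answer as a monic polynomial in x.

1

Repeated division with remainder:
  x^3 - 4x^2 + 13x - 30 = ((1/3)x - 1/3)(3x^2 - 9x - 12) + (14x - 34)
  3x^2 - 9x - 12 = ((3/14)x - 6/49)(14x - 34) + (-792/49)
  14x - 34 = (-(343/396)x + 833/396)(-792/49) + (0)
The last nonzero remainder is the constant -792/49, so the polynomials are coprime and gcd = 1.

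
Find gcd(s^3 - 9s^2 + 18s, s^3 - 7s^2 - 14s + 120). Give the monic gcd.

s - 6

By polynomial division,
  s^3 - 9s^2 + 18s = (s^3 - 7s^2 - 14s + 120) + (-2s^2 + 32s - 120)
  s^3 - 7s^2 - 14s + 120 = (-(1/2)s - 9/2)(-2s^2 + 32s - 120) + (70s - 420)
  -2s^2 + 32s - 120 = (-(1/35)s + 2/7)(70s - 420) + (0)
Last nonzero remainder: 70s - 420. Dividing through by 70 gives the monic gcd s - 6.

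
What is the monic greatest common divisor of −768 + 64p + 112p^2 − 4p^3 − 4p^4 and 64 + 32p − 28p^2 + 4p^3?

−4 + p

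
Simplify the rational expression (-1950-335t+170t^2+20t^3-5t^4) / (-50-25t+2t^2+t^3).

Apply the Euclidean algorithm:
  -5t^4+20t^3+170t^2-335t-1950 = (-5t+30)(t^3+2t^2-25t-50) + (-15t^2+165t-450)
  t^3+2t^2-25t-50 = (-(1/15)t-13/15)(-15t^2+165t-450) + (88t-440)
  -15t^2+165t-450 = (-(15/88)t+45/44)(88t-440) + (0)
Last nonzero remainder: 88t-440. Dividing through by 88 gives the monic gcd t-5.
Cancel t-5 from numerator and denominator to get the reduced form.

(390+145t-5t^2-5t^3)/(10+7t+t^2)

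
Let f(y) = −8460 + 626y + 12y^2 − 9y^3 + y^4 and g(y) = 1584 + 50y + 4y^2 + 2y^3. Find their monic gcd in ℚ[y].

9 + y

Euclidean algorithm in ℚ[y]:
  y^4 − 9y^3 + 12y^2 + 626y − 8460 = ((1/2)y − 11/2)(2y^3 + 4y^2 + 50y + 1584) + (9y^2 + 109y + 252)
  2y^3 + 4y^2 + 50y + 1584 = ((2/9)y − 182/81)(9y^2 + 109y + 252) + ((19352/81)y + 19352/9)
  9y^2 + 109y + 252 = ((729/19352)y + 567/4838)((19352/81)y + 19352/9) + (0)
Last nonzero remainder: (19352/81)y + 19352/9. Dividing through by 19352/81 gives the monic gcd y + 9.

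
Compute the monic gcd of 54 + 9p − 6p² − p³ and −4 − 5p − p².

1

Euclidean algorithm in ℚ[p]:
  −p³ − 6p² + 9p + 54 = (p + 1)(−p² − 5p − 4) + (18p + 58)
  −p² − 5p − 4 = (−(1/18)p − 8/81)(18p + 58) + (140/81)
  18p + 58 = ((729/70)p + 2349/70)(140/81) + (0)
The last nonzero remainder is the constant 140/81, so the polynomials are coprime and gcd = 1.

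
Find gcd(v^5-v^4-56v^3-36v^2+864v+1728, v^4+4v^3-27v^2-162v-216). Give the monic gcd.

Euclidean algorithm in ℚ[v]:
  v^5-v^4-56v^3-36v^2+864v+1728 = (v-5)(v^4+4v^3-27v^2-162v-216) + (-9v^3-9v^2+270v+648)
  v^4+4v^3-27v^2-162v-216 = (-(1/9)v-1/3)(-9v^3-9v^2+270v+648) + (0)
Last nonzero remainder: -9v^3-9v^2+270v+648. Dividing through by -9 gives the monic gcd v^3+v^2-30v-72.

v^3+v^2-30v-72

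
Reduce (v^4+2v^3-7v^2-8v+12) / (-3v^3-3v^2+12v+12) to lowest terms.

Apply the Euclidean algorithm:
  v^4+2v^3-7v^2-8v+12 = (-(1/3)v-1/3)(-3v^3-3v^2+12v+12) + (-4v^2+16)
  -3v^3-3v^2+12v+12 = ((3/4)v+3/4)(-4v^2+16) + (0)
Last nonzero remainder: -4v^2+16. Dividing through by -4 gives the monic gcd v^2-4.
Cancel v^2-4 from numerator and denominator to get the reduced form.

(-v^2-2v+3)/(3v+3)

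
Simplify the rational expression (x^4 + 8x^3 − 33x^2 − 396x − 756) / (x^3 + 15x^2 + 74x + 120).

(x^3 + 2x^2 − 45x − 126)/(x^2 + 9x + 20)

Euclidean algorithm in ℚ[x]:
  x^4 + 8x^3 − 33x^2 − 396x − 756 = (x − 7)(x^3 + 15x^2 + 74x + 120) + (−2x^2 + 2x + 84)
  x^3 + 15x^2 + 74x + 120 = (−(1/2)x − 8)(−2x^2 + 2x + 84) + (132x + 792)
  −2x^2 + 2x + 84 = (−(1/66)x + 7/66)(132x + 792) + (0)
Last nonzero remainder: 132x + 792. Dividing through by 132 gives the monic gcd x + 6.
Cancel x + 6 from numerator and denominator to get the reduced form.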